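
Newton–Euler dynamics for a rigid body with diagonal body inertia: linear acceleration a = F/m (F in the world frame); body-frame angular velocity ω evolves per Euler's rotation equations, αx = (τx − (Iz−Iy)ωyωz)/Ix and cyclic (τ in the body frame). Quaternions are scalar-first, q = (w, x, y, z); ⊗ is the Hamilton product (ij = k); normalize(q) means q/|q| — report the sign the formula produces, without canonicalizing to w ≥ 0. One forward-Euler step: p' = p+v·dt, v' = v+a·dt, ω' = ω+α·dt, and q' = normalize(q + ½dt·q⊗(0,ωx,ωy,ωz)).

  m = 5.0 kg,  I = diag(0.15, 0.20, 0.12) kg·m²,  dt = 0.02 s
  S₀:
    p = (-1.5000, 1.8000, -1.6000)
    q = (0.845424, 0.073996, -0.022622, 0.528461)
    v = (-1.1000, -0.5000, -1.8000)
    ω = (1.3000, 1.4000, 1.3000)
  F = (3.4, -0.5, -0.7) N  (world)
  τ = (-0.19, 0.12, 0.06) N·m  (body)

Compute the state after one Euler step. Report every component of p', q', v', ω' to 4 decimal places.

precession coupling ω×(Iω) = (-0.1456, 0.0507, 0.0910)
α = I⁻¹(τ − ω×Iω) = (-0.2960, 0.3465, -0.2583)
new body rate ω' = (1.2941, 1.4069, 1.2948)
2q̇ = q⊗(0,ω) = (-0.7515233, 0.3297972, 1.7743981, 1.2320542)
q' = normalize(q + ½dt·q⊗(0,ω)) = (0.8377, 0.0773, -0.0049, 0.5406)
p' = p + v·dt = (-1.5220, 1.7900, -1.6360)
v + (F/m)dt = (-1.0864, -0.5020, -1.8028)

p' = (-1.5220, 1.7900, -1.6360)
q' = (0.8377, 0.0773, -0.0049, 0.5406)
v' = (-1.0864, -0.5020, -1.8028)
ω' = (1.2941, 1.4069, 1.2948)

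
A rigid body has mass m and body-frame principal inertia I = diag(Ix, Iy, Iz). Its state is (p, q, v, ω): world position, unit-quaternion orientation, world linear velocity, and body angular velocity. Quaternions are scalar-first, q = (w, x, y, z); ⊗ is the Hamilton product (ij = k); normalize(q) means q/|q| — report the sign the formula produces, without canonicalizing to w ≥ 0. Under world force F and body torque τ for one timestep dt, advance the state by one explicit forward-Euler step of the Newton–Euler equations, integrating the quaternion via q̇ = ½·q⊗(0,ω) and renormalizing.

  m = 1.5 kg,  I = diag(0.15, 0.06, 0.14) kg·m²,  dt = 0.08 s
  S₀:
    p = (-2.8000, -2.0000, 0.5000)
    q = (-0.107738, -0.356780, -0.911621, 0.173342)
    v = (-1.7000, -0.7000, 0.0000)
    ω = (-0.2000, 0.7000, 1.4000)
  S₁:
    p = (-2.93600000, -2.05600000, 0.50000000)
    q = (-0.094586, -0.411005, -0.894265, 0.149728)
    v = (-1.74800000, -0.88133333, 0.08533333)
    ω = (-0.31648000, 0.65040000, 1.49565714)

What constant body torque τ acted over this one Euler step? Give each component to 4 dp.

rate change Δω = (-0.11648000, -0.04960000, 0.09565714)
applied torque τ = (-0.1400, -0.0400, 0.1800)

τ = (-0.1400, -0.0400, 0.1800)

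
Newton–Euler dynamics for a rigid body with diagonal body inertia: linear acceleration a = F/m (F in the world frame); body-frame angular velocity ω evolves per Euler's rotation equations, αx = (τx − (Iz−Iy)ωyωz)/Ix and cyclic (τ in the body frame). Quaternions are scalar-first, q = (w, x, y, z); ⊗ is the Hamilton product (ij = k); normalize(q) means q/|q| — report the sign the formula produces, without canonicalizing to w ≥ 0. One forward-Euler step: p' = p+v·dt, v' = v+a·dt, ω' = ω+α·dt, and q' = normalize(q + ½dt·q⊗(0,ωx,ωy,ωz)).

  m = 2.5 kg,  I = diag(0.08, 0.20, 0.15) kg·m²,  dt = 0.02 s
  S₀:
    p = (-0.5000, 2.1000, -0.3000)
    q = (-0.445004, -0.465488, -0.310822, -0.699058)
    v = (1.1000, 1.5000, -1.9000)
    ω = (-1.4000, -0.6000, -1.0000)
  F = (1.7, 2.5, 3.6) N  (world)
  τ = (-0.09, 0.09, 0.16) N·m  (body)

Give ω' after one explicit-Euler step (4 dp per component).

ω×(Iω) gyroscopic = (-0.0300, -0.0980, 0.1008)
angular accel α = (-0.7500, 0.9400, 0.3947)
ω + α·dt = (-1.4150, -0.5812, -0.9921)

ω' = (-1.4150, -0.5812, -0.9921)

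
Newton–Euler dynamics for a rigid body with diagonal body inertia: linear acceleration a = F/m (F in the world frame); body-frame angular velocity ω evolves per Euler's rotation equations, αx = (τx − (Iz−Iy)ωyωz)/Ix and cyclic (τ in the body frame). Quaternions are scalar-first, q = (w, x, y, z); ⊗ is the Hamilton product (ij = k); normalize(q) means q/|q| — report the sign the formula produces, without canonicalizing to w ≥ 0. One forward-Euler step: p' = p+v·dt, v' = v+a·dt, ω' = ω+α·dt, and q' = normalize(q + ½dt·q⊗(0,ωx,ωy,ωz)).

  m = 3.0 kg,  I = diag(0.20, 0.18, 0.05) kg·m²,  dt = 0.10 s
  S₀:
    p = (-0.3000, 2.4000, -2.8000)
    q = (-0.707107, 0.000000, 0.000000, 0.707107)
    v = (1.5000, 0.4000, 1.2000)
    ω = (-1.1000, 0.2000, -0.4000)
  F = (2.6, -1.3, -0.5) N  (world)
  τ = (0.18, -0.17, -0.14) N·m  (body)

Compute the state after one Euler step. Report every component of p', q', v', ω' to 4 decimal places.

p' = p + v·dt = (-0.1500, 2.4400, -2.6800)
new velocity v' = (1.5867, 0.3567, 1.1833)
gyro term ω×Iω = (0.0104, 0.0660, 0.0044)
angular accel α = (0.8480, -1.3111, -2.8880)
ω' = ω + α·dt = (-1.0152, 0.0689, -0.6888)
q⊗(0,ω) = (0.2828428, 0.6363963, -0.9192391, 0.2828428)
updated quaternion q' = (-0.6917, 0.0318, -0.0459, 0.7200)

p' = (-0.1500, 2.4400, -2.6800)
q' = (-0.6917, 0.0318, -0.0459, 0.7200)
v' = (1.5867, 0.3567, 1.1833)
ω' = (-1.0152, 0.0689, -0.6888)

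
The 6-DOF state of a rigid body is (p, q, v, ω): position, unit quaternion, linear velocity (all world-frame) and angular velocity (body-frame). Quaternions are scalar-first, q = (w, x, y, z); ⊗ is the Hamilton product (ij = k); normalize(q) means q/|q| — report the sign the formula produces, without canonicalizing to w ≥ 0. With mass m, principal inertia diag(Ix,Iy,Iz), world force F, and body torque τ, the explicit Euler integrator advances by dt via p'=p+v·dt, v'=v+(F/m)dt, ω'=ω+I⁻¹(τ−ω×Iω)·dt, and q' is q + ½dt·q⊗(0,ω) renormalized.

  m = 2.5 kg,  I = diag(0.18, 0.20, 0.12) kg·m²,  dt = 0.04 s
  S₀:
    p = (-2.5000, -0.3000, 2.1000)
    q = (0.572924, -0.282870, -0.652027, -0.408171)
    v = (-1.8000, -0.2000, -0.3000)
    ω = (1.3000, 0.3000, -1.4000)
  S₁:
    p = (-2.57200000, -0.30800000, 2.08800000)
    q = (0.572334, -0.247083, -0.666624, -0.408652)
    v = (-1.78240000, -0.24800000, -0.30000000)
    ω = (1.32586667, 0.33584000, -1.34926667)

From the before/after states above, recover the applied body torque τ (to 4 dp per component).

ω₁ − ω₀ = (0.02586667, 0.03584000, 0.05073333)
precession coupling = (0.0336, -0.1092, 0.0078)
I·α + gyro = (0.1500, 0.0700, 0.1600)

τ = (0.1500, 0.0700, 0.1600)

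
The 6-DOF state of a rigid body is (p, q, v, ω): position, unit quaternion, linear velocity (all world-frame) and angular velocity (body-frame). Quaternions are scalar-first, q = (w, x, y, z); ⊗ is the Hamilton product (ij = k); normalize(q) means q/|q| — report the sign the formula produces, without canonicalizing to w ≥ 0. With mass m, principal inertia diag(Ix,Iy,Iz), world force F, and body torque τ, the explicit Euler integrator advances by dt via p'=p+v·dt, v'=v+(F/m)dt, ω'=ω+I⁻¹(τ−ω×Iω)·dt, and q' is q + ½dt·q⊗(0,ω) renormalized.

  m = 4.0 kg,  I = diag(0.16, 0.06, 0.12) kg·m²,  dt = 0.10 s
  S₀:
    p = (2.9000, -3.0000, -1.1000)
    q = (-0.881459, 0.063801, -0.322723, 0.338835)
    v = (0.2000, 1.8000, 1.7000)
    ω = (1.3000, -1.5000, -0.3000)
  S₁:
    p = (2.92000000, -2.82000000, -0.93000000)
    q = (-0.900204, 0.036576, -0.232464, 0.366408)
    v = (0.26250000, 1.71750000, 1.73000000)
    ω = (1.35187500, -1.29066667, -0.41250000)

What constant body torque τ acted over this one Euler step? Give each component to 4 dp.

τ = (0.1100, 0.1100, 0.0600)

Δω = ω₁−ω₀ = (0.05187500, 0.20933333, -0.11250000)
precession coupling = (0.0270, -0.0156, 0.1950)
I·α + gyro = (0.1100, 0.1100, 0.0600)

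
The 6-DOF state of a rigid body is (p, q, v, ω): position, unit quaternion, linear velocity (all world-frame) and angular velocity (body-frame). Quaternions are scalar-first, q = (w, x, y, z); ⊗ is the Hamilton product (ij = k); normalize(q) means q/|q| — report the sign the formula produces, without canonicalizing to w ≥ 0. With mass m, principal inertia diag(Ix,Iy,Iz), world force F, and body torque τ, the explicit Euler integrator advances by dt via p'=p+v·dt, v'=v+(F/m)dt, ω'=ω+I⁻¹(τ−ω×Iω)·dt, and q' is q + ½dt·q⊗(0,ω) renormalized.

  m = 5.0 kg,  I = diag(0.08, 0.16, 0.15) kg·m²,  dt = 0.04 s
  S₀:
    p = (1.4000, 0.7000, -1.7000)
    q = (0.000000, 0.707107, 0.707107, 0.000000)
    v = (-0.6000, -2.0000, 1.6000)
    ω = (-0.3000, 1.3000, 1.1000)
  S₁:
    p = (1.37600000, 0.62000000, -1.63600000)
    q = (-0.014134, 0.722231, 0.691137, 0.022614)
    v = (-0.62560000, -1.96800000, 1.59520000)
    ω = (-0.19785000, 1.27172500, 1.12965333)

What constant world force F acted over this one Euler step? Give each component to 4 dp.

F = (-3.2000, 4.0000, -0.6000)

velocity change Δv = (-0.02560000, 0.03200000, -0.00480000)
applied force F = (-3.2000, 4.0000, -0.6000)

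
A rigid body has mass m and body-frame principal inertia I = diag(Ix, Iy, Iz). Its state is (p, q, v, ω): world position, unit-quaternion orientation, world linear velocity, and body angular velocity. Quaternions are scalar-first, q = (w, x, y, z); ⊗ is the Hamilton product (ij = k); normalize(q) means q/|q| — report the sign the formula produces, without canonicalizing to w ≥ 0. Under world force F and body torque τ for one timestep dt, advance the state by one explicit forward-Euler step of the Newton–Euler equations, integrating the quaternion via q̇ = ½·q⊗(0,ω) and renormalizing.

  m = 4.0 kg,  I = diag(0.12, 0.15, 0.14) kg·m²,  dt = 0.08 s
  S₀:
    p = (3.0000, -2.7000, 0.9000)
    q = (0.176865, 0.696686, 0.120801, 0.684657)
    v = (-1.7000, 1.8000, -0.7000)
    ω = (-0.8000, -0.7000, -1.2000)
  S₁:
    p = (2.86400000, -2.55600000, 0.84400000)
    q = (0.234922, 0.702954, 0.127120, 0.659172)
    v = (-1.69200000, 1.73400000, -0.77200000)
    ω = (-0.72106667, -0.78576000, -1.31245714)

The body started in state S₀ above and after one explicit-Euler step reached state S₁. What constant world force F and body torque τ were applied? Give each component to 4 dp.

F = (0.4000, -3.3000, -3.6000)
τ = (0.1100, -0.1800, -0.1800)

Δω = ω₁−ω₀ = (0.07893333, -0.08576000, -0.11245714)
gyro term ω₀×Iω₀ = (-0.0084, -0.0192, 0.0168)
I·α + gyro = (0.1100, -0.1800, -0.1800)
Δv = v₁−v₀ = (0.00800000, -0.06600000, -0.07200000)
applied force F = (0.4000, -3.3000, -3.6000)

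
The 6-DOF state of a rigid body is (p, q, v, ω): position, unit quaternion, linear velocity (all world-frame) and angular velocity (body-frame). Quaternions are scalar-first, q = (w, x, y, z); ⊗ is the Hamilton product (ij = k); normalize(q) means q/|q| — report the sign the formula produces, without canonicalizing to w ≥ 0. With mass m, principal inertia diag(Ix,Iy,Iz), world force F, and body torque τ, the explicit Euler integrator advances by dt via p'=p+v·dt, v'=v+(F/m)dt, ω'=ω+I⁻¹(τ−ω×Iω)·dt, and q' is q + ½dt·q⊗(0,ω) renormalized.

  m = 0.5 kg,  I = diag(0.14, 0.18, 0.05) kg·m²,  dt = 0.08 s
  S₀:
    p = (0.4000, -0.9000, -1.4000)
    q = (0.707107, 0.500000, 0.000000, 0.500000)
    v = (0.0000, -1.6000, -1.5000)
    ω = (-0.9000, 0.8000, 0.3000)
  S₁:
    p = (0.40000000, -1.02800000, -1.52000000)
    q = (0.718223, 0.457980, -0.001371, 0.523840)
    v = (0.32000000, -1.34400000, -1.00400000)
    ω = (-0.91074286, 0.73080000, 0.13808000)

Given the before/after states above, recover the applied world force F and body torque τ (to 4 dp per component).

v₁ − v₀ = (0.32000000, 0.25600000, 0.49600000)
applied force F = (2.0000, 1.6000, 3.1000)
rate change Δω = (-0.01074286, -0.06920000, -0.16192000)
ω₀×(Iω₀) = (-0.0312, -0.0243, -0.0288)
I·α + gyro = (-0.0500, -0.1800, -0.1300)

F = (2.0000, 1.6000, 3.1000)
τ = (-0.0500, -0.1800, -0.1300)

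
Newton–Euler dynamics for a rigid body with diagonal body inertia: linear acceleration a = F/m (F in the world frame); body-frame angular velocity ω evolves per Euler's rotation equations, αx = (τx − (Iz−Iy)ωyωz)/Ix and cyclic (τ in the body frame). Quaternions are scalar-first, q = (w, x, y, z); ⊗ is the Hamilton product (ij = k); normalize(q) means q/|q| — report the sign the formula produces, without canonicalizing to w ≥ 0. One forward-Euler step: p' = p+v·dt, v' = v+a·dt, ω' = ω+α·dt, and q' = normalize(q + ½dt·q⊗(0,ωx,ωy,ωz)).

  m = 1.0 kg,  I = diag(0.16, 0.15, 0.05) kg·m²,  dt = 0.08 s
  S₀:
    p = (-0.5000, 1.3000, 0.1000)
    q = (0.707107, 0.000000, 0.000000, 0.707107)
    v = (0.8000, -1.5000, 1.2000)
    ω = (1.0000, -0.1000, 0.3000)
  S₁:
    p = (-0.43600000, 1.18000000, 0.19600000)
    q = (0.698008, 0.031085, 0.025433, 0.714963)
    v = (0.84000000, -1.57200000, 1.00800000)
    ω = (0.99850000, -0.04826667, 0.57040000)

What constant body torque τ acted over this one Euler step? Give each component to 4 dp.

τ = (0.0000, 0.1300, 0.1700)

Δω = ω₁−ω₀ = (-0.00150000, 0.05173333, 0.27040000)
I·α + gyro = (0.0000, 0.1300, 0.1700)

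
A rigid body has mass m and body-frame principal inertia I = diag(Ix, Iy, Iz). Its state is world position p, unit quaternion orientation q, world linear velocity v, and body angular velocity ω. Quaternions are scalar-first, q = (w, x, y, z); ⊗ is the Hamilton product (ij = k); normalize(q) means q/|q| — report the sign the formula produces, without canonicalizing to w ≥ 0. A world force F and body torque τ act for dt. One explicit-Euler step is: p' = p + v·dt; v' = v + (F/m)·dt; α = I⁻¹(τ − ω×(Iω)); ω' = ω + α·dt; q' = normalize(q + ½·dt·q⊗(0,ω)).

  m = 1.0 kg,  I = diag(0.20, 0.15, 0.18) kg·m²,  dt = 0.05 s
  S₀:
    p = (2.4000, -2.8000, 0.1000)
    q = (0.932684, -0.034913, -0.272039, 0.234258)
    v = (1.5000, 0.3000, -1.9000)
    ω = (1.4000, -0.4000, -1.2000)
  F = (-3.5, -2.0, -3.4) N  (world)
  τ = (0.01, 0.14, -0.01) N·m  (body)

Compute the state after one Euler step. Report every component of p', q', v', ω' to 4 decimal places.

gyro term ω×Iω = (0.0144, -0.0336, 0.0280)
angular accel α = (-0.0220, 1.1573, -0.2111)
ω' = ω + α·dt = (1.3989, -0.3421, -1.2106)
Hamilton product q⊗(0,ω) = (0.2211722, 1.7259076, -0.0870080, -0.7244010)
updated quaternion q' = (0.9372, 0.0082, -0.2739, 0.2159)
p' = p + v·dt = (2.4750, -2.7850, 0.0050)
v' = v + a·dt = (1.3250, 0.2000, -2.0700)

p' = (2.4750, -2.7850, 0.0050)
q' = (0.9372, 0.0082, -0.2739, 0.2159)
v' = (1.3250, 0.2000, -2.0700)
ω' = (1.3989, -0.3421, -1.2106)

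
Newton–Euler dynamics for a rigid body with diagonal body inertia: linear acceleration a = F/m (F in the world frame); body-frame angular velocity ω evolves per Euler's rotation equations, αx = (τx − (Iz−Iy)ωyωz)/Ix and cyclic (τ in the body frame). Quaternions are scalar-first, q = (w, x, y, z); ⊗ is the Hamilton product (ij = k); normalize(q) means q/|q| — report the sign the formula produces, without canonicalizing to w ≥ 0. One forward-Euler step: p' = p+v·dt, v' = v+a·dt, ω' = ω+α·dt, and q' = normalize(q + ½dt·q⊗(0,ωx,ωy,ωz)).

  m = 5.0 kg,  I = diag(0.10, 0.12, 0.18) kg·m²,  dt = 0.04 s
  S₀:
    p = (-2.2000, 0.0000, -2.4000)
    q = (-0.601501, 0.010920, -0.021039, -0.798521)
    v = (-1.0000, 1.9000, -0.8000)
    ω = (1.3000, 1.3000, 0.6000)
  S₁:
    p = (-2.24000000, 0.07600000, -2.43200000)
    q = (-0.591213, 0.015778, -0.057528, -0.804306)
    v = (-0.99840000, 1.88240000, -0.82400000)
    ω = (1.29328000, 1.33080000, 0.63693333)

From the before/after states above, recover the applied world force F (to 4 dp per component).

F = (0.2000, -2.2000, -3.0000)

Δv = v₁−v₀ = (0.00160000, -0.01760000, -0.02400000)
applied force F = (0.2000, -2.2000, -3.0000)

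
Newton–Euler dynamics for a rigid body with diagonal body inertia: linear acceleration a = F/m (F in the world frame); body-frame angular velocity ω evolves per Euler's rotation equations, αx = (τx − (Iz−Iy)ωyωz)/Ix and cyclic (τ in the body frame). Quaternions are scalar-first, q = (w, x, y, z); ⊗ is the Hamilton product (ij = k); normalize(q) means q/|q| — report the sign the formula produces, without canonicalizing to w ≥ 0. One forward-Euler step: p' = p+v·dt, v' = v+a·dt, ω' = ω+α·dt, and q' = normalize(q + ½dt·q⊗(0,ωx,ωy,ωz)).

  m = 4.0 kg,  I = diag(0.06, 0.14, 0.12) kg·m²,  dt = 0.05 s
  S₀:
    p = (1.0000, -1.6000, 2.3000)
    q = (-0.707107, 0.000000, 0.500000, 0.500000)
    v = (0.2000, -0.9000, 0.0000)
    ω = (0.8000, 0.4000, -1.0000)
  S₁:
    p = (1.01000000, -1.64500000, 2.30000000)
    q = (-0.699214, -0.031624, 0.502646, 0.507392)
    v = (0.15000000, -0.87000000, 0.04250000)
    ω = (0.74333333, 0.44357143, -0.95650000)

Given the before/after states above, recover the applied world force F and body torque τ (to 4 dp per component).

F = (-4.0000, 2.4000, 3.4000)
τ = (-0.0600, 0.1700, 0.1300)

rate change Δω = (-0.05666667, 0.04357143, 0.04350000)
gyro term ω₀×Iω₀ = (0.0080, 0.0480, 0.0256)
τ = I·(Δω/dt) + ω₀×(Iω₀) = (-0.0600, 0.1700, 0.1300)
Δv = v₁−v₀ = (-0.05000000, 0.03000000, 0.04250000)
m·(v₁−v₀)/dt = (-4.0000, 2.4000, 3.4000)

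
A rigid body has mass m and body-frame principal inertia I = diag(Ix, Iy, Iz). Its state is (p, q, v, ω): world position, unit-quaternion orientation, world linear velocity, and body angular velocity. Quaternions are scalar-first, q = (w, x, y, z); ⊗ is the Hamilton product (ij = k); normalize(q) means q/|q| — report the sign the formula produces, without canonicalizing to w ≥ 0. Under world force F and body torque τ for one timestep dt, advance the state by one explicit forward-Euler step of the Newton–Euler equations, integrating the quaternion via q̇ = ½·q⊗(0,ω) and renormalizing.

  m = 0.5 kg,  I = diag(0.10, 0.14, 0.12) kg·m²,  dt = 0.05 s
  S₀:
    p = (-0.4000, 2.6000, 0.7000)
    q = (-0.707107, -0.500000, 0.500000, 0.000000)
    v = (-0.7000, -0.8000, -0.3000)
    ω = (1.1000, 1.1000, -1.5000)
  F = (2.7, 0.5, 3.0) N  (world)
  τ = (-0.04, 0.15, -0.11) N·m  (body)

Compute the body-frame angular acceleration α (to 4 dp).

ω×(Iω) gyroscopic = (0.0330, 0.0330, 0.0484)
(τ − ω×Iω)/I = (-0.7300, 0.8357, -1.3200)

α = (-0.7300, 0.8357, -1.3200)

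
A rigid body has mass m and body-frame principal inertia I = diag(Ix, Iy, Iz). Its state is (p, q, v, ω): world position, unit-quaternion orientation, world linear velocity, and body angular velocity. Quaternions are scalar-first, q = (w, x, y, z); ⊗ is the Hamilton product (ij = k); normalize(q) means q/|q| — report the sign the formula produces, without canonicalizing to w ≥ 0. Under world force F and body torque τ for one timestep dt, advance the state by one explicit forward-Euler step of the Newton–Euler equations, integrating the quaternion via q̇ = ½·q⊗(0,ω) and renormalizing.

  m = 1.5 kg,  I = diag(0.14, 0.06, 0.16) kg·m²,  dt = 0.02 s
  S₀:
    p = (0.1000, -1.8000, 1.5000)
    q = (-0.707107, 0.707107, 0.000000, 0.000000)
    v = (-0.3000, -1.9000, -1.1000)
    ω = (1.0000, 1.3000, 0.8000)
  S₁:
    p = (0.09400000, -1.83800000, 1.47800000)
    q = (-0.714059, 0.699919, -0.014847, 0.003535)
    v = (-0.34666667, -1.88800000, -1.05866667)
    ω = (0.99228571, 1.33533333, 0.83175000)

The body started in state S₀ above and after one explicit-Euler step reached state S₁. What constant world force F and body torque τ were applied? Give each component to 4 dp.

F = (-3.5000, 0.9000, 3.1000)
τ = (0.0500, 0.0900, 0.1500)

Δω = ω₁−ω₀ = (-0.00771429, 0.03533333, 0.03175000)
ω₀×(Iω₀) = (0.1040, -0.0160, -0.1040)
τ = I·(Δω/dt) + ω₀×(Iω₀) = (0.0500, 0.0900, 0.1500)
v₁ − v₀ = (-0.04666667, 0.01200000, 0.04133333)
m·(v₁−v₀)/dt = (-3.5000, 0.9000, 3.1000)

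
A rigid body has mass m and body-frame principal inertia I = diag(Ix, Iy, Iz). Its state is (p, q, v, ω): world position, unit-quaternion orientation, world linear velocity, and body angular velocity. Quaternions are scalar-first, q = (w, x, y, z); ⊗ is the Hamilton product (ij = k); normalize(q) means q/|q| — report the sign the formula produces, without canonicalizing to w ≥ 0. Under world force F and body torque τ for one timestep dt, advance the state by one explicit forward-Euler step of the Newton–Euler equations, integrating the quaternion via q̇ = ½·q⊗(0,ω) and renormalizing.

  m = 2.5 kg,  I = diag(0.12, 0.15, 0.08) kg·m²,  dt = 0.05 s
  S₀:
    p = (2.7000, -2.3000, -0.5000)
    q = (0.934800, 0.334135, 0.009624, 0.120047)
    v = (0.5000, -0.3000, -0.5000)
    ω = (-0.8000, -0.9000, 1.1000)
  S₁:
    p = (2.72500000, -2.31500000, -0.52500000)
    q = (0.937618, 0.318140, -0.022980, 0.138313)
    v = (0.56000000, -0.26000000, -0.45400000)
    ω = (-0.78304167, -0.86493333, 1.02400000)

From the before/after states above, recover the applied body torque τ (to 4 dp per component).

rate change Δω = (0.01695833, 0.03506667, -0.07600000)
I·α + gyro = (0.1100, 0.0700, -0.1000)

τ = (0.1100, 0.0700, -0.1000)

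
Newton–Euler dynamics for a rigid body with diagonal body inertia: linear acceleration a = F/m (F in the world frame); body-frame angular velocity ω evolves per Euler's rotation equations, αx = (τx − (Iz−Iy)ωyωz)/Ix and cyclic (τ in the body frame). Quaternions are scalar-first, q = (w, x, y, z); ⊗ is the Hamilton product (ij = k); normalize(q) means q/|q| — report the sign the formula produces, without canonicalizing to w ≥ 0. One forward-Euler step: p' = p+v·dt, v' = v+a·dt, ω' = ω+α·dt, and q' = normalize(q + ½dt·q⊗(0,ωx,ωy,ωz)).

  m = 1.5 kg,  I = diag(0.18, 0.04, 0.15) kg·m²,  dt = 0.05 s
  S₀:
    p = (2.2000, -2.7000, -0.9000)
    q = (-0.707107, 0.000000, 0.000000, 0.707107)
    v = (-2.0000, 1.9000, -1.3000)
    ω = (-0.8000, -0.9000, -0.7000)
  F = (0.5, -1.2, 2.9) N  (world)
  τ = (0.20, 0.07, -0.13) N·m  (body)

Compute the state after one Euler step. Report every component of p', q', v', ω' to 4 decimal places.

p' = (2.1000, -2.6050, -0.9650)
q' = (-0.6943, 0.0300, 0.0018, 0.7190)
v' = (-1.9833, 1.8600, -1.2033)
ω' = (-0.7637, -0.8335, -0.7097)

p' = p + v·dt = (2.1000, -2.6050, -0.9650)
new velocity v' = (-1.9833, 1.8600, -1.2033)
precession coupling ω×(Iω) = (0.0693, 0.0168, -0.1008)
(τ − ω×Iω)/I = (0.7261, 1.3300, -0.1947)
new body rate ω' = (-0.7637, -0.8335, -0.7097)
Hamilton product q⊗(0,ω) = (0.4949749, 1.2020819, 0.0707107, 0.4949749)
updated quaternion q' = (-0.6943, 0.0300, 0.0018, 0.7190)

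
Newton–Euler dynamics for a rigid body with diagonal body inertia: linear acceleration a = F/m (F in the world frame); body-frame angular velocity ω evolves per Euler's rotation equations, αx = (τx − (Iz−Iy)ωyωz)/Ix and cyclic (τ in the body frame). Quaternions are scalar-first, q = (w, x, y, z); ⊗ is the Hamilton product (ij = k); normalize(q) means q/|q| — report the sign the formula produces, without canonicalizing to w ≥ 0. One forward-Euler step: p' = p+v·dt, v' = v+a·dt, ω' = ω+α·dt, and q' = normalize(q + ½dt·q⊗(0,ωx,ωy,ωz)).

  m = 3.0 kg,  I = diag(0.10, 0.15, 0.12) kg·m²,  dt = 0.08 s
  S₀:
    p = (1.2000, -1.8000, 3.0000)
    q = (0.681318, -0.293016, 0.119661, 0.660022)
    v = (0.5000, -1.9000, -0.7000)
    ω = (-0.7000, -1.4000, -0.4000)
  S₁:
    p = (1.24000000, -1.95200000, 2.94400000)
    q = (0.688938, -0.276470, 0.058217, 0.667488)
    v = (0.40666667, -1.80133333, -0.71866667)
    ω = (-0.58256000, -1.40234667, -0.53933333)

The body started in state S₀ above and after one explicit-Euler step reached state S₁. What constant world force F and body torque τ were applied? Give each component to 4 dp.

v₁ − v₀ = (-0.09333333, 0.09866667, -0.01866667)
m·(v₁−v₀)/dt = (-3.5000, 3.7000, -0.7000)
rate change Δω = (0.11744000, -0.00234667, -0.13933333)
precession coupling = (-0.0168, -0.0056, 0.0490)
I·α + gyro = (0.1300, -0.0100, -0.1600)

F = (-3.5000, 3.7000, -0.7000)
τ = (0.1300, -0.0100, -0.1600)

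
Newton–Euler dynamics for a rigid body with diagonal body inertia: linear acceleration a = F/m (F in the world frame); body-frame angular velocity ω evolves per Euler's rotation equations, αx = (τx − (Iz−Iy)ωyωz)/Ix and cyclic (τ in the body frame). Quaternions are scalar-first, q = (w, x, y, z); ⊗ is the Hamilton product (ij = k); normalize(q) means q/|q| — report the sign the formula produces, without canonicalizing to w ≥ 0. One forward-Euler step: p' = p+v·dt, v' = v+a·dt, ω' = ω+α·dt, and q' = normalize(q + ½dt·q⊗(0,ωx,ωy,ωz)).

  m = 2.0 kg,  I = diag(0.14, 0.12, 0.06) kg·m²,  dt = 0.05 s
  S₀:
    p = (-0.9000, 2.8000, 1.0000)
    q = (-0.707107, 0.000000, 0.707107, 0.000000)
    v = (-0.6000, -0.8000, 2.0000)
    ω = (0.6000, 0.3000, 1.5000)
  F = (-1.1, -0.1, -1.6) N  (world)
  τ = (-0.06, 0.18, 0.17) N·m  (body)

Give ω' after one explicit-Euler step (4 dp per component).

ω' = (0.5882, 0.3450, 1.6447)

gyro term ω×Iω = (-0.0270, 0.0720, -0.0036)
angular accel α = (-0.2357, 0.9000, 2.8933)
new body rate ω' = (0.5882, 0.3450, 1.6447)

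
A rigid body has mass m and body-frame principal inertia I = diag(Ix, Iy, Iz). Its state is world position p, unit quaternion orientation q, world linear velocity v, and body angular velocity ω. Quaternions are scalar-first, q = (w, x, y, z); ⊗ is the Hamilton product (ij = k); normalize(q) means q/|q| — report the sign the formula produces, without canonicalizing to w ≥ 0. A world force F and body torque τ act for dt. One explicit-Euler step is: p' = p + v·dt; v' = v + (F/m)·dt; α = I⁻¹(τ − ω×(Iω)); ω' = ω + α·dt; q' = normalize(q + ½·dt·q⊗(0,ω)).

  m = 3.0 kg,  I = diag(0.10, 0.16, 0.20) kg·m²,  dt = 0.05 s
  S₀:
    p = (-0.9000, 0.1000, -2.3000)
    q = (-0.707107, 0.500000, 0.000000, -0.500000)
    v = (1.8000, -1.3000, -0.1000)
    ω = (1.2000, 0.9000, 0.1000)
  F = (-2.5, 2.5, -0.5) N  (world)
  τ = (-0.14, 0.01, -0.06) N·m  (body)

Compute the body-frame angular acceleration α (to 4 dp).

α = (-1.4360, 0.1375, -0.6240)

gyro term ω×Iω = (0.0036, -0.0120, 0.0648)
(τ − ω×Iω)/I = (-1.4360, 0.1375, -0.6240)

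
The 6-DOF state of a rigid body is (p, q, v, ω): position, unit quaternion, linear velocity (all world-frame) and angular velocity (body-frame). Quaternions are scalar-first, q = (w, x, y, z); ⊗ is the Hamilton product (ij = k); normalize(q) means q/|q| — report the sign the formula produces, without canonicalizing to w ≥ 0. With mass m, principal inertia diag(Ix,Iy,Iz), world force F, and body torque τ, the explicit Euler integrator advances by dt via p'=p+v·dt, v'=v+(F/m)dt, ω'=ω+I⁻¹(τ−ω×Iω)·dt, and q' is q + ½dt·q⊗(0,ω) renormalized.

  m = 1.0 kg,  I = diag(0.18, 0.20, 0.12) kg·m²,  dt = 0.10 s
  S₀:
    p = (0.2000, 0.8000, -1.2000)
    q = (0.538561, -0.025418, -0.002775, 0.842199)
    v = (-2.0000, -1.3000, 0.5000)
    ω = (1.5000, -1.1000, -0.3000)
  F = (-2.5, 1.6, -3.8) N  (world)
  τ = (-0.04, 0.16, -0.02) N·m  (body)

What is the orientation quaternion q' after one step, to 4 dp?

2q̇ = q⊗(0,ω) = (0.2877342, 1.7350929, 0.6632560, -0.1294460)
q + ½dt·q⊗(0,ω), renormalized = (0.5505, 0.0611, 0.0303, 0.8320)

q' = (0.5505, 0.0611, 0.0303, 0.8320)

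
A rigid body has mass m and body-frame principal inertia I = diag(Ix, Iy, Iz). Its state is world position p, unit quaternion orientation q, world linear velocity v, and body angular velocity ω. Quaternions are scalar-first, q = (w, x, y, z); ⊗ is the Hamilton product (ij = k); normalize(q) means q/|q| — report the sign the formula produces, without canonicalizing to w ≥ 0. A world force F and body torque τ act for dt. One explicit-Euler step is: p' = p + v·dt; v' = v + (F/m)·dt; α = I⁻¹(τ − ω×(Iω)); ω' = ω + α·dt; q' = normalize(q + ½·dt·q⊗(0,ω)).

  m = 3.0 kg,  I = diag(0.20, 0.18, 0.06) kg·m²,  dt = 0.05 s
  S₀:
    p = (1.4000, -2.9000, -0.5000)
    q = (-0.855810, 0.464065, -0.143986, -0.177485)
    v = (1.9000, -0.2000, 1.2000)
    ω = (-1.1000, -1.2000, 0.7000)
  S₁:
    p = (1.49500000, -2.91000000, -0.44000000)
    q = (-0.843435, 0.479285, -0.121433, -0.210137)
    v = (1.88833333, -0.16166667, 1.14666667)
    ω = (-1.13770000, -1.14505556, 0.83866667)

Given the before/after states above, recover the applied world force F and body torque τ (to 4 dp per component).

F = (-0.7000, 2.3000, -3.2000)
τ = (-0.0500, 0.0900, 0.1400)

Δω = ω₁−ω₀ = (-0.03770000, 0.05494444, 0.13866667)
ω₀×(Iω₀) = (0.1008, -0.1078, -0.0264)
I·α + gyro = (-0.0500, 0.0900, 0.1400)
v₁ − v₀ = (-0.01166667, 0.03833333, -0.05333333)
applied force F = (-0.7000, 2.3000, -3.2000)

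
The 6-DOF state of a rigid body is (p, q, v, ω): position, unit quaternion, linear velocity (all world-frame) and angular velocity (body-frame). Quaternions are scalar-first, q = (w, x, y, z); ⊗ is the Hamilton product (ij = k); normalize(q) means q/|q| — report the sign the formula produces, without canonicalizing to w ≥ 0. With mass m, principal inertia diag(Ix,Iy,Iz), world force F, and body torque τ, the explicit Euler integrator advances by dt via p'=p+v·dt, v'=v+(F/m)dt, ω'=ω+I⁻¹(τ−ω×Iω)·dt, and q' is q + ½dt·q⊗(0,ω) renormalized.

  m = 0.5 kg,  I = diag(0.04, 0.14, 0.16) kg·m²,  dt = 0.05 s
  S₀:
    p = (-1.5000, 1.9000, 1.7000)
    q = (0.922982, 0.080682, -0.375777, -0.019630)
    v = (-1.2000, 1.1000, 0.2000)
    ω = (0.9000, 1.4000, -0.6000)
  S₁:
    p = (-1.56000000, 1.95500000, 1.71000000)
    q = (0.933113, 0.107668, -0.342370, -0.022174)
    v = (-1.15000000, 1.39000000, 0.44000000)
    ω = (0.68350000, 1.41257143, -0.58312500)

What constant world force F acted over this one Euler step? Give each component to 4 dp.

F = (0.5000, 2.9000, 2.4000)

Δv = v₁−v₀ = (0.05000000, 0.29000000, 0.24000000)
m·(v₁−v₀)/dt = (0.5000, 2.9000, 2.4000)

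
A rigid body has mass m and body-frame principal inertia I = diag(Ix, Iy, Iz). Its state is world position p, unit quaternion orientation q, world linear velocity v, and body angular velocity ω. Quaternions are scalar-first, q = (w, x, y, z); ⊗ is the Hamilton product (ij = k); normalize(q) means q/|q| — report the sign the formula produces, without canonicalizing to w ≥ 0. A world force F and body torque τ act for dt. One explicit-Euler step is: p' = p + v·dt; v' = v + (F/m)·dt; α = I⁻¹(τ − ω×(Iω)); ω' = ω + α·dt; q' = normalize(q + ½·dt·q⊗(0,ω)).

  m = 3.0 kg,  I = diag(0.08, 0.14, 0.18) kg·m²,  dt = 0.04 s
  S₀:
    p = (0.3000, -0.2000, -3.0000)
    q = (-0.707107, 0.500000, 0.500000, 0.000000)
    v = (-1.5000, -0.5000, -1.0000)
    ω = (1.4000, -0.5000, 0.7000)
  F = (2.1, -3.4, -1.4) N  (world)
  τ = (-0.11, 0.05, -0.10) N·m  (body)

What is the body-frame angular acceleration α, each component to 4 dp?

α = (-1.2000, 1.0571, -0.3222)

ω×(Iω) gyroscopic = (-0.0140, -0.0980, -0.0420)
(τ − ω×Iω)/I = (-1.2000, 1.0571, -0.3222)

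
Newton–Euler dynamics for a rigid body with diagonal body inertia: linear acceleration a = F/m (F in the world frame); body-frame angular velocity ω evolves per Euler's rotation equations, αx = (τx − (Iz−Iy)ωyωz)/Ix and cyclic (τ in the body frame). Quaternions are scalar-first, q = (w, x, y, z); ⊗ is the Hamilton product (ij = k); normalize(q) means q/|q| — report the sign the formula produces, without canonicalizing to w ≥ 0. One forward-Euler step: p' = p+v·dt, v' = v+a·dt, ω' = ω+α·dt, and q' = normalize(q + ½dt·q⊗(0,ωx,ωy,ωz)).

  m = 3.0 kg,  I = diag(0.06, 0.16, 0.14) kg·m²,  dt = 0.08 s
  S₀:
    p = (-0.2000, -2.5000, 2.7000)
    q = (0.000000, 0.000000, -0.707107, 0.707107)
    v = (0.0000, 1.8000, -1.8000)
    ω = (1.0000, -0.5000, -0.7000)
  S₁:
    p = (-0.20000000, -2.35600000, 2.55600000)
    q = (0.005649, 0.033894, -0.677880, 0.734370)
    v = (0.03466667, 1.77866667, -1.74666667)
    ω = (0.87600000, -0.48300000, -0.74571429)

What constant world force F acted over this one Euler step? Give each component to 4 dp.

F = (1.3000, -0.8000, 2.0000)

v₁ − v₀ = (0.03466667, -0.02133333, 0.05333333)
F = m·Δv/dt = (1.3000, -0.8000, 2.0000)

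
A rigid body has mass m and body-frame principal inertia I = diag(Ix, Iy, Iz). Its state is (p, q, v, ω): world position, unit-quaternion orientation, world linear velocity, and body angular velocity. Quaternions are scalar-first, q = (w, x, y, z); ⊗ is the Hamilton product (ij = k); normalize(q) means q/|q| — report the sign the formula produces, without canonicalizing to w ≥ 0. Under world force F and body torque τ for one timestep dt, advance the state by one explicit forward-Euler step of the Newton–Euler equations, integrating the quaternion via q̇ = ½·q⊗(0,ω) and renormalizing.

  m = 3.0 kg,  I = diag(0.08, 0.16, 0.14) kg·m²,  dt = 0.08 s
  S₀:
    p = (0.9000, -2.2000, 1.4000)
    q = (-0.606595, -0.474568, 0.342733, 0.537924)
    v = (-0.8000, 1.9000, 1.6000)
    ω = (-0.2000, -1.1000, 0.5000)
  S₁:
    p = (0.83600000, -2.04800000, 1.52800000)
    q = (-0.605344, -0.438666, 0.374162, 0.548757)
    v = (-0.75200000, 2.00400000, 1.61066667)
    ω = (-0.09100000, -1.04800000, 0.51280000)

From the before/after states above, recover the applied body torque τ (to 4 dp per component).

τ = (0.1200, 0.1100, 0.0400)

Δω = ω₁−ω₀ = (0.10900000, 0.05200000, 0.01280000)
precession coupling = (0.0110, 0.0060, 0.0176)
applied torque τ = (0.1200, 0.1100, 0.0400)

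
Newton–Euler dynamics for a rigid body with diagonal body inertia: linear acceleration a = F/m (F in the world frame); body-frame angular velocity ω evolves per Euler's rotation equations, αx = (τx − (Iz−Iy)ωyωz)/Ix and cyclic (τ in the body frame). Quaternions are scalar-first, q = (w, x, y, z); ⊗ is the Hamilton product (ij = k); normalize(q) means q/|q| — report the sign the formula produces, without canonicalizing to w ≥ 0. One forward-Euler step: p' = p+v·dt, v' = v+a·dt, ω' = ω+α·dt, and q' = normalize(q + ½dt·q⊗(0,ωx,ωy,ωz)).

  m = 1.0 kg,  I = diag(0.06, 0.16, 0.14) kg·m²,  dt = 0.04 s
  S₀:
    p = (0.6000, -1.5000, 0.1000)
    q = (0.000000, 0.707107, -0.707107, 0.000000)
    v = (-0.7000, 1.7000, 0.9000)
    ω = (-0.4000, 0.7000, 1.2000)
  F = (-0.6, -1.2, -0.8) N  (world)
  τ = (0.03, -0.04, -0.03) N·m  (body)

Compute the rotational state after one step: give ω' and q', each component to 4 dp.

ω' = (-0.3688, 0.6804, 1.1994)
q' = (0.0155, 0.6898, -0.7238, 0.0042)

ω×(Iω) gyroscopic = (-0.0168, 0.0384, -0.0280)
α = I⁻¹(τ − ω×Iω) = (0.7800, -0.4900, -0.0143)
ω' = ω + α·dt = (-0.3688, 0.6804, 1.1994)
q⊗(0,ω) = (0.7778177, -0.8485284, -0.8485284, 0.2121321)
q' = normalize(q + ½dt·q⊗(0,ω)) = (0.0155, 0.6898, -0.7238, 0.0042)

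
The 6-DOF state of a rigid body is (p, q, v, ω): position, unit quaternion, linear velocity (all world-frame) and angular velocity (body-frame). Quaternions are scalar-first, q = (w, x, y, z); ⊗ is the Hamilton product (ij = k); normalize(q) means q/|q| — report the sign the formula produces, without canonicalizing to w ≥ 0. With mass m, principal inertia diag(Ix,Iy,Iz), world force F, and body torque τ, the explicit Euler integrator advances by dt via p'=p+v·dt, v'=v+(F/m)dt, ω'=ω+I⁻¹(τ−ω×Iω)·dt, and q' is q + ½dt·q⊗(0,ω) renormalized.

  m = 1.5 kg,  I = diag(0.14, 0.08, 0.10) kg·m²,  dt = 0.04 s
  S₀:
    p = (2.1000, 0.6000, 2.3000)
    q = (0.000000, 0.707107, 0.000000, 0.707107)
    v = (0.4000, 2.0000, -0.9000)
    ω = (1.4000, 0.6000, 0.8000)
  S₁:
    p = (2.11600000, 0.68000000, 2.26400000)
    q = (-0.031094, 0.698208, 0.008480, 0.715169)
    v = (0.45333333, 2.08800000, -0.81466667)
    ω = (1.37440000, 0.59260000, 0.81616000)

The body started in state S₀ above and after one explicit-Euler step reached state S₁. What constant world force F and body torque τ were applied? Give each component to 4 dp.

Δv = v₁−v₀ = (0.05333333, 0.08800000, 0.08533333)
F = m·Δv/dt = (2.0000, 3.3000, 3.2000)
rate change Δω = (-0.02560000, -0.00740000, 0.01616000)
gyro term ω₀×Iω₀ = (0.0096, 0.0448, -0.0504)
applied torque τ = (-0.0800, 0.0300, -0.0100)

F = (2.0000, 3.3000, 3.2000)
τ = (-0.0800, 0.0300, -0.0100)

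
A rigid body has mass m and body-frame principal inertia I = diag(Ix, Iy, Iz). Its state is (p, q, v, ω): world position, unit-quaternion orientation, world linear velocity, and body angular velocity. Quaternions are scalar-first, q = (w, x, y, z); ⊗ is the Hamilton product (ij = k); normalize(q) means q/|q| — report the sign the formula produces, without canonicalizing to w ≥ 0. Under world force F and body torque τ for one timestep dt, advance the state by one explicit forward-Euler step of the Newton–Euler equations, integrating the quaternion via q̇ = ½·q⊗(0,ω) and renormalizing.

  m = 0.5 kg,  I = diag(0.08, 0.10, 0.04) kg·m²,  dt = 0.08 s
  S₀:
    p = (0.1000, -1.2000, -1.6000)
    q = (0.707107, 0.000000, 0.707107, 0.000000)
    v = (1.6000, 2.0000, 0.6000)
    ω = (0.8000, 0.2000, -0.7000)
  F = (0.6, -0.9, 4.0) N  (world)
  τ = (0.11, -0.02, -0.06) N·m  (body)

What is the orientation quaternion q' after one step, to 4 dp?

q' = (0.7008, 0.0028, 0.7121, -0.0424)

Hamilton product q⊗(0,ω) = (-0.1414214, 0.0707107, 0.1414214, -1.0606605)
updated quaternion q' = (0.7008, 0.0028, 0.7121, -0.0424)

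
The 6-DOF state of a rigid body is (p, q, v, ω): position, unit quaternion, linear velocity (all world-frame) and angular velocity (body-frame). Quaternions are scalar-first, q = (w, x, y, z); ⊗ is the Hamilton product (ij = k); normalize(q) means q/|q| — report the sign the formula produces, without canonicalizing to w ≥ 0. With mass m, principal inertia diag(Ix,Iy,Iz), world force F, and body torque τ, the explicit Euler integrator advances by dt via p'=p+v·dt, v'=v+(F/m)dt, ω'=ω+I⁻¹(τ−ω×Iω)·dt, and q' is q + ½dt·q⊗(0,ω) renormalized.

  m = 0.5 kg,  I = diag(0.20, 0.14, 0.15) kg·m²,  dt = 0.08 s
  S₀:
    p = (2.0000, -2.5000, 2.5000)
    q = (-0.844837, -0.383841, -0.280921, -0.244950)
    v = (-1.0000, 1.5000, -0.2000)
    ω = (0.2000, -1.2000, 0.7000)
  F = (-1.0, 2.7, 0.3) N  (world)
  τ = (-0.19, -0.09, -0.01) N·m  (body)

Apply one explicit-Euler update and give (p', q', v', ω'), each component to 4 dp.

(τ − ω×Iω)/I = (-0.9080, -0.6929, -0.1627)
ω' = ω + α·dt = (0.1274, -1.2554, 0.6870)
q⊗(0,ω) = (-0.0888720, -0.6595521, 1.2335031, -0.0745925)
updated quaternion q' = (-0.8471, -0.4096, -0.2312, -0.2475)
p + v·dt = (1.9200, -2.3800, 2.4840)
v' = v + a·dt = (-1.1600, 1.9320, -0.1520)

p' = (1.9200, -2.3800, 2.4840)
q' = (-0.8471, -0.4096, -0.2312, -0.2475)
v' = (-1.1600, 1.9320, -0.1520)
ω' = (0.1274, -1.2554, 0.6870)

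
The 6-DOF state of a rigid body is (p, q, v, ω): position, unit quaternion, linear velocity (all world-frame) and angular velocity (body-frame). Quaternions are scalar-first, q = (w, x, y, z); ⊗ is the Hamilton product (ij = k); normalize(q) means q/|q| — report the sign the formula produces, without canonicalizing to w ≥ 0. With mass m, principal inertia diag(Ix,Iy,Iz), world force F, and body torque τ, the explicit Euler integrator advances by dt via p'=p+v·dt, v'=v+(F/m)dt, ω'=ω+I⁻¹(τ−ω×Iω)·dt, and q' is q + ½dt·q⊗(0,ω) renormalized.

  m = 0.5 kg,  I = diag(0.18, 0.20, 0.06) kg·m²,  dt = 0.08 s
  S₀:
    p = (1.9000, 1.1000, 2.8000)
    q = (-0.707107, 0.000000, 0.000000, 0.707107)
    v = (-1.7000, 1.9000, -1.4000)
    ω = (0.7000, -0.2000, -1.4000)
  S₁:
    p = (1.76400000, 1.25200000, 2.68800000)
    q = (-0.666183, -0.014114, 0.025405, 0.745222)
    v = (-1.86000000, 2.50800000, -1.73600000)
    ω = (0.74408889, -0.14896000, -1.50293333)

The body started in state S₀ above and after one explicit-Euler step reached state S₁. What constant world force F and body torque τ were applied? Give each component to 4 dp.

Δω = ω₁−ω₀ = (0.04408889, 0.05104000, -0.10293333)
τ = I·(Δω/dt) + ω₀×(Iω₀) = (0.0600, 0.0100, -0.0800)
Δv = v₁−v₀ = (-0.16000000, 0.60800000, -0.33600000)
applied force F = (-1.0000, 3.8000, -2.1000)

F = (-1.0000, 3.8000, -2.1000)
τ = (0.0600, 0.0100, -0.0800)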